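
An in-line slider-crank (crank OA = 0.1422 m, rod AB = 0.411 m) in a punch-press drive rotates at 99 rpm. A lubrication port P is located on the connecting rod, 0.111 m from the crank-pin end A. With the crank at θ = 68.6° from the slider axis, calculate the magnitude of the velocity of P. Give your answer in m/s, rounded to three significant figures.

1.48

ω = 10.37 rad/s.  Crank-pin speed |V_A| = rω = 1.4742 m/s, perpendicular to OA.
Rod angle: sinφ = −(r/L) sinθ ⇒ φ = -18.792°; ω_rod = −rω cosθ/√(L²−r²sin²θ) = -1.3825 rad/s.
V_P = V_A + ω_rod × AP, with AP = 0.111 m along the rod.
Components: V_Px = −rω sinθ − a·ω_rod·sinφ = -1.422 m/s;  V_Py = rω cosθ + a·ω_rod·cosφ = +0.39264 m/s.
|V_P| = √(V_Px² + V_Py²) = 1.4752 m/s.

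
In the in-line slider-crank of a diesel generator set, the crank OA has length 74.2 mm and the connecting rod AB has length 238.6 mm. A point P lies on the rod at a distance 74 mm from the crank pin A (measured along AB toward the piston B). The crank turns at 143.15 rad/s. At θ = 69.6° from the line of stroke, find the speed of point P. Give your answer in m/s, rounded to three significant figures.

10.6

ω = 143.2 rad/s.  Crank-pin speed |V_A| = rω = 10.622 m/s, perpendicular to OA.
Rod angle: sinφ = −(r/L) sinθ ⇒ φ = -16.946°; ω_rod = −rω cosθ/√(L²−r²sin²θ) = -16.222 rad/s.
V_P = V_A + ω_rod × AP, with AP = 0.074 m along the rod.
Components: V_Px = −rω sinθ − a·ω_rod·sinφ = -10.305 m/s;  V_Py = rω cosθ + a·ω_rod·cosφ = +2.5542 m/s.
|V_P| = √(V_Px² + V_Py²) = 10.617 m/s.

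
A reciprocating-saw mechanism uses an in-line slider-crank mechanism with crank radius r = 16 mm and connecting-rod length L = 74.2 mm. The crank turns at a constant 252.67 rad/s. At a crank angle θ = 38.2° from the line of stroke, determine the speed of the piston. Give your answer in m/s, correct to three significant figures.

2.93

ω = 252.7 rad/s
For an in-line slider-crank, x = r cosθ + √(L² − r² sin²θ), so v = −rω sinθ·[1 + r cosθ/√(L² − r² sin²θ)].
With r = 0.016 m, L = 0.0742 m, θ = 38.2°: √(L² − r² sin²θ) = 0.073537 m.
v = −0.016·252.7·0.61841·[1 + 0.016·0.78586/0.073537] = -2.9275 m/s.
|v| = 2.9275 m/s.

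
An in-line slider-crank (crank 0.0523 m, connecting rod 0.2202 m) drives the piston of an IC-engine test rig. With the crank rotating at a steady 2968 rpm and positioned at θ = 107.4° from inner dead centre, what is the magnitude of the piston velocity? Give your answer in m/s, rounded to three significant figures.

ω = 2π·2968/60 = 310.8 rad/s
For an in-line slider-crank, x = r cosθ + √(L² − r² sin²θ), so v = −rω sinθ·[1 + r cosθ/√(L² − r² sin²θ)].
With r = 0.0523 m, L = 0.2202 m, θ = 107.4°: √(L² − r² sin²θ) = 0.21447 m.
v = −0.0523·310.8·0.95424·[1 + 0.0523·-0.29904/0.21447] = -14.38 m/s.
|v| = 14.38 m/s.

14.4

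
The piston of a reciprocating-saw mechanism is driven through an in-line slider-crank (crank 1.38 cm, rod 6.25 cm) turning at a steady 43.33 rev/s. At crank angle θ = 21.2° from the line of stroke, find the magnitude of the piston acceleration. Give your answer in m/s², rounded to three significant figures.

1120

ω = 2π·43.3 = 272.3 rad/s
x(θ) = r cosθ + √(L² − r² sin²θ); with ω constant, a = ω²·d²x/dθ².
d²x/dθ² = −r cosθ − r²(cos2θ)/√u − r⁴ sin²2θ/(4u^{3/2}),  u = L² − r² sin²θ = 0.00388135 m².
Substituting r = 0.0138 m, L = 0.0625 m, θ = 21.2°: d²x/dθ² = -0.01514 m.
a = ω²·d²x/dθ² = (272.3)²·(-0.01514) = -1122.2 m/s²;  |a| = 1122.2 m/s².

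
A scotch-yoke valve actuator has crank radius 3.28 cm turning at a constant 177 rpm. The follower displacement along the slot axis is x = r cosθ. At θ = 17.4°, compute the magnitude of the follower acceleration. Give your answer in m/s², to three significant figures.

ω = 18.54 rad/s (from 177 rpm).
x = r cosθ ⇒ ẍ = −rω² cosθ (ω constant).
|a| = rω²|cosθ| = 0.0328·(18.54)²·|cos 17.4°| = 10.753 m/s².

10.8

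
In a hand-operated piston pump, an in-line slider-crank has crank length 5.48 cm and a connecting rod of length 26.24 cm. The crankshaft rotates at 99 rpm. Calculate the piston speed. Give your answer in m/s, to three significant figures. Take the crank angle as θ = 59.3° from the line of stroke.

ω = 2π·99/60 = 10.37 rad/s
For an in-line slider-crank, x = r cosθ + √(L² − r² sin²θ), so v = −rω sinθ·[1 + r cosθ/√(L² − r² sin²θ)].
With r = 0.0548 m, L = 0.2624 m, θ = 59.3°: √(L² − r² sin²θ) = 0.25813 m.
v = −0.0548·10.37·0.85985·[1 + 0.0548·0.51054/0.25813] = -0.54145 m/s.
|v| = 0.54145 m/s.

0.541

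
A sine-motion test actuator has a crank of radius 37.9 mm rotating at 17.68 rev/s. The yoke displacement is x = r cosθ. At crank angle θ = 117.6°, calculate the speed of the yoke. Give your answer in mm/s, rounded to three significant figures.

3730

ω = 111.1 rad/s (from 17.68 rev/s).
x = r cosθ ⇒ ẋ = −rω sinθ.
|v| = rω|sinθ| = 0.0379·111.1·|sin 117.6°| = 3.7311 m/s = 3731.1 mm/s.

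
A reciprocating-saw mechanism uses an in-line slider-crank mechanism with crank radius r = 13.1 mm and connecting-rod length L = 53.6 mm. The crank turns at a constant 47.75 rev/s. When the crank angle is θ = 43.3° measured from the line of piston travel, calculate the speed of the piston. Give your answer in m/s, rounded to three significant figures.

3.18

ω = 2π·47.8 = 300 rad/s
For an in-line slider-crank, x = r cosθ + √(L² − r² sin²θ), so v = −rω sinθ·[1 + r cosθ/√(L² − r² sin²θ)].
With r = 0.0131 m, L = 0.0536 m, θ = 43.3°: √(L² − r² sin²θ) = 0.052842 m.
v = −0.0131·300·0.68582·[1 + 0.0131·0.72777/0.052842] = -3.1818 m/s.
|v| = 3.1818 m/s.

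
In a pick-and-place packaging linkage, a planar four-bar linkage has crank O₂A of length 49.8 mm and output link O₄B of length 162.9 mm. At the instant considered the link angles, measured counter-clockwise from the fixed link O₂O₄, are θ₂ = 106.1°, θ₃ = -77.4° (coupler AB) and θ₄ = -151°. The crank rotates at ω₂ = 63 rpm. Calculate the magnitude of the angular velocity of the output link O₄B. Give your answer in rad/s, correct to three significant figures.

ω₂ = 6.597 rad/s (from 63 rpm).
Differentiating the loop-closure r₂e^{iθ₂}+r₃e^{iθ₃}=r₁+r₄e^{iθ₄} gives r₂ω₂e^{iθ₂}+r₃ω₃e^{iθ₃}=r₄ω₄e^{iθ₄}.
Eliminating the other unknown: ω₄ = r₂ω₂ sin(θ₂−θ₃) / [r₄ sin(θ₄−θ₃)].
Numerator sine = -0.06105; denominator sine = -0.95931.
Result = 0.0498·6.597·(-0.06105) / (0.1629·(-0.95931)) = +0.12835 rad/s; magnitude 0.12835 rad/s.

0.128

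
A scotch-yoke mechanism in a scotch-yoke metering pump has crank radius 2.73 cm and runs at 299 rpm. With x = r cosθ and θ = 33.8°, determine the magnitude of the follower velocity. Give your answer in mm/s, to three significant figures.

ω = 31.31 rad/s (from 299 rpm).
x = r cosθ ⇒ ẋ = −rω sinθ.
|v| = rω|sinθ| = 0.0273·31.31·|sin 33.8°| = 0.47552 m/s = 475.52 mm/s.

476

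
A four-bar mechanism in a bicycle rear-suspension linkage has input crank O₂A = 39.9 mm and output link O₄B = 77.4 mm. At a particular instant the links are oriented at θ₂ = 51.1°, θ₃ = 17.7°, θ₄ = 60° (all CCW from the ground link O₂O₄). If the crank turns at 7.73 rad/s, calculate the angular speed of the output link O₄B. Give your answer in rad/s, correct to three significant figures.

3.26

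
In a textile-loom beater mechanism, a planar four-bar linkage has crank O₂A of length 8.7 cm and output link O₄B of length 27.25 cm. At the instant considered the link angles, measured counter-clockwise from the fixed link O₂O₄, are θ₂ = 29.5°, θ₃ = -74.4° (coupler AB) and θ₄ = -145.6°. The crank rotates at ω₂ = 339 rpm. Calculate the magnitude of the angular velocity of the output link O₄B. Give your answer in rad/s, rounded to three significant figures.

11.6

ω₂ = 35.5 rad/s (from 339 rpm).
Differentiating the loop-closure r₂e^{iθ₂}+r₃e^{iθ₃}=r₁+r₄e^{iθ₄} gives r₂ω₂e^{iθ₂}+r₃ω₃e^{iθ₃}=r₄ω₄e^{iθ₄}.
Eliminating the other unknown: ω₄ = r₂ω₂ sin(θ₂−θ₃) / [r₄ sin(θ₄−θ₃)].
Numerator sine = +0.97072; denominator sine = -0.94665.
Result = 0.087·35.5·(+0.97072) / (0.2725·(-0.94665)) = -11.622 rad/s; magnitude 11.622 rad/s.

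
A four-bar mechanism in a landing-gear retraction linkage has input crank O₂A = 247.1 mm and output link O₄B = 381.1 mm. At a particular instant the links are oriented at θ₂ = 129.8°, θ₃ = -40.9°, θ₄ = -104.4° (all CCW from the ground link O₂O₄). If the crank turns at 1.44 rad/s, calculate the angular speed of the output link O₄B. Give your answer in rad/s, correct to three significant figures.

0.169

ω₂ = 1.44 rad/s
Differentiating the loop-closure r₂e^{iθ₂}+r₃e^{iθ₃}=r₁+r₄e^{iθ₄} gives r₂ω₂e^{iθ₂}+r₃ω₃e^{iθ₃}=r₄ω₄e^{iθ₄}.
Eliminating the other unknown: ω₄ = r₂ω₂ sin(θ₂−θ₃) / [r₄ sin(θ₄−θ₃)].
Numerator sine = +0.16160; denominator sine = -0.89493.
Result = 0.2471·1.44·(+0.16160) / (0.3811·(-0.89493)) = -0.1686 rad/s; magnitude 0.1686 rad/s.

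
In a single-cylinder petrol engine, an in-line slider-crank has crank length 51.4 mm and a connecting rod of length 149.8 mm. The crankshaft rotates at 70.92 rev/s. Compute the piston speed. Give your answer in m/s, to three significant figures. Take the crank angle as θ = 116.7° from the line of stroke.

17.1

ω = 2π·70.9 = 445.6 rad/s
For an in-line slider-crank, x = r cosθ + √(L² − r² sin²θ), so v = −rω sinθ·[1 + r cosθ/√(L² − r² sin²θ)].
With r = 0.0514 m, L = 0.1498 m, θ = 116.7°: √(L² − r² sin²θ) = 0.14259 m.
v = −0.0514·445.6·0.89337·[1 + 0.0514·-0.44932/0.14259] = -17.148 m/s.
|v| = 17.148 m/s.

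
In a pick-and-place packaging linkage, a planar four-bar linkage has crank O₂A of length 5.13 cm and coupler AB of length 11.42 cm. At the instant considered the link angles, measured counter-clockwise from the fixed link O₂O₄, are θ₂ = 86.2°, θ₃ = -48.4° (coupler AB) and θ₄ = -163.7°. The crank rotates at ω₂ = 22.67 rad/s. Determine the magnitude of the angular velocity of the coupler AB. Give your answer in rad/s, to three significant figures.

ω₂ = 22.67 rad/s
Differentiating the loop-closure r₂e^{iθ₂}+r₃e^{iθ₃}=r₁+r₄e^{iθ₄} gives r₂ω₂e^{iθ₂}+r₃ω₃e^{iθ₃}=r₄ω₄e^{iθ₄}.
Eliminating the other unknown: ω₃ = r₂ω₂ sin(θ₄−θ₂) / [r₃ sin(θ₃−θ₄)].
Numerator sine = +0.93909; denominator sine = +0.90408.
Result = 0.0513·22.67·(+0.93909) / (0.1142·(+0.90408)) = +10.578 rad/s; magnitude 10.578 rad/s.

10.6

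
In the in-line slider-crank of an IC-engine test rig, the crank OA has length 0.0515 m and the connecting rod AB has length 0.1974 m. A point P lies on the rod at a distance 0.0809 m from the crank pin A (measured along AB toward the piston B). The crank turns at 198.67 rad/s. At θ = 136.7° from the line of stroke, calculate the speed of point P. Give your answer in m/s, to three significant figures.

ω = 198.7 rad/s.  Crank-pin speed |V_A| = rω = 10.232 m/s, perpendicular to OA.
Rod angle: sinφ = −(r/L) sinθ ⇒ φ = -10.307°; ω_rod = −rω cosθ/√(L²−r²sin²θ) = +38.34 rad/s.
V_P = V_A + ω_rod × AP, with AP = 0.0809 m along the rod.
Components: V_Px = −rω sinθ − a·ω_rod·sinφ = -6.462 m/s;  V_Py = rω cosθ + a·ω_rod·cosφ = -4.3945 m/s.
|V_P| = √(V_Px² + V_Py²) = 7.8147 m/s.

7.81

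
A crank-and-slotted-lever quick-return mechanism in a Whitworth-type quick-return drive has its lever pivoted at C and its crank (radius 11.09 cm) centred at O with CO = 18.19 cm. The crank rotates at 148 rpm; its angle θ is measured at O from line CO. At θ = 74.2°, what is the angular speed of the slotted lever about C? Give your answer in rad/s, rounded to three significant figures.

4.89

ω = 15.5 rad/s (from 148 rpm).
Crank pin A relative to C: A = (d + r cosθ, r sinθ); lever angle φ = atan2(r sinθ, d + r cosθ).
Differentiating tanφ: φ̇ = rω(d cosθ + r)/(d² + r² + 2dr cosθ).
d² + r² + 2dr cosθ = |CA|² = 0.0563717 m²;  d cosθ + r = +0.16043 m.
|ω_lever| = |0.1109·15.5·+0.16043| / 0.0563717 = 4.8915 rad/s.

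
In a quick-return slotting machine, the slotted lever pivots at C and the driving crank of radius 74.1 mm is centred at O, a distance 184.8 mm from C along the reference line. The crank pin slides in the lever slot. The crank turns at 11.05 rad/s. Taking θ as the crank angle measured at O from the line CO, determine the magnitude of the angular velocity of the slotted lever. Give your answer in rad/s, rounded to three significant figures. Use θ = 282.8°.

ω = 11.05 rad/s
Crank pin A relative to C: A = (d + r cosθ, r sinθ); lever angle φ = atan2(r sinθ, d + r cosθ).
Differentiating tanφ: φ̇ = rω(d cosθ + r)/(d² + r² + 2dr cosθ).
d² + r² + 2dr cosθ = |CA|² = 0.0457095 m²;  d cosθ + r = +0.11504 m.
|ω_lever| = |0.0741·11.05·+0.11504| / 0.0457095 = 2.0608 rad/s.

2.06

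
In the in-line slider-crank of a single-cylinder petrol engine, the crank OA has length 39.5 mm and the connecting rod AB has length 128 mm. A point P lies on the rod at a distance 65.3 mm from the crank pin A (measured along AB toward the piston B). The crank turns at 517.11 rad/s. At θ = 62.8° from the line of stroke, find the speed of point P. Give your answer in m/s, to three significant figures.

ω = 517.1 rad/s.  Crank-pin speed |V_A| = rω = 20.426 m/s, perpendicular to OA.
Rod angle: sinφ = −(r/L) sinθ ⇒ φ = -15.930°; ω_rod = −rω cosθ/√(L²−r²sin²θ) = -75.855 rad/s.
V_P = V_A + ω_rod × AP, with AP = 0.0653 m along the rod.
Components: V_Px = −rω sinθ − a·ω_rod·sinφ = -19.527 m/s;  V_Py = rω cosθ + a·ω_rod·cosφ = +4.5735 m/s.
|V_P| = √(V_Px² + V_Py²) = 20.055 m/s.

20.1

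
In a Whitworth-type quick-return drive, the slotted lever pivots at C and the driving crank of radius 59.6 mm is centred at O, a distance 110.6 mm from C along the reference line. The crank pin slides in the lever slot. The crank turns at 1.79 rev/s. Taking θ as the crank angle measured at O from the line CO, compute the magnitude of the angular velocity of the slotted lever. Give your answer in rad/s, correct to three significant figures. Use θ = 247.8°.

1.11

ω = 11.25 rad/s (from 1.79 rev/s).
Crank pin A relative to C: A = (d + r cosθ, r sinθ); lever angle φ = atan2(r sinθ, d + r cosθ).
Differentiating tanφ: φ̇ = rω(d cosθ + r)/(d² + r² + 2dr cosθ).
d² + r² + 2dr cosθ = |CA|² = 0.0108032 m²;  d cosθ + r = +0.017811 m.
|ω_lever| = |0.0596·11.25·+0.017811| / 0.0108032 = 1.1051 rad/s.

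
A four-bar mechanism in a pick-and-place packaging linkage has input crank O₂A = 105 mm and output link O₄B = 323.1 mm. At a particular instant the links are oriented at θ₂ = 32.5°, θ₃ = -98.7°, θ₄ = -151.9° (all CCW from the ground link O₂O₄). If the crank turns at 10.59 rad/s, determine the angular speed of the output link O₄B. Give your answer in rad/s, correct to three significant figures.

ω₂ = 10.59 rad/s
Differentiating the loop-closure r₂e^{iθ₂}+r₃e^{iθ₃}=r₁+r₄e^{iθ₄} gives r₂ω₂e^{iθ₂}+r₃ω₃e^{iθ₃}=r₄ω₄e^{iθ₄}.
Eliminating the other unknown: ω₄ = r₂ω₂ sin(θ₂−θ₃) / [r₄ sin(θ₄−θ₃)].
Numerator sine = +0.75241; denominator sine = -0.80073.
Result = 0.105·10.59·(+0.75241) / (0.3231·(-0.80073)) = -3.2338 rad/s; magnitude 3.2338 rad/s.

3.23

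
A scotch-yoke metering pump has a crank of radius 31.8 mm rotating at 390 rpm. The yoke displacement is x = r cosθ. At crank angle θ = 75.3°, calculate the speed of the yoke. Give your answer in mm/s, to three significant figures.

ω = 40.84 rad/s (from 390 rpm).
x = r cosθ ⇒ ẋ = −rω sinθ.
|v| = rω|sinθ| = 0.0318·40.84·|sin 75.3°| = 1.2562 m/s = 1256.2 mm/s.

1260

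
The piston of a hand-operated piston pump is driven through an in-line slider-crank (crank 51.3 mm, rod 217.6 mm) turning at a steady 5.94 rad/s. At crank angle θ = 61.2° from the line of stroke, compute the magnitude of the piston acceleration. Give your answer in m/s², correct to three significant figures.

ω = 5.94 rad/s
x(θ) = r cosθ + √(L² − r² sin²θ); with ω constant, a = ω²·d²x/dθ².
d²x/dθ² = −r cosθ − r²(cos2θ)/√u − r⁴ sin²2θ/(4u^{3/2}),  u = L² − r² sin²θ = 0.0453288 m².
Substituting r = 0.0513 m, L = 0.2176 m, θ = 61.2°: d²x/dθ² = -0.018219 m.
a = ω²·d²x/dθ² = (5.94)²·(-0.018219) = -0.64282 m/s²;  |a| = 0.64282 m/s².

0.643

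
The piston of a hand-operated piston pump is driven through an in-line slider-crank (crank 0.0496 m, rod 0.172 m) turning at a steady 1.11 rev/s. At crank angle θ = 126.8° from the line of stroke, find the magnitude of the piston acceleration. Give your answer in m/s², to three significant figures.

ω = 2π·1.11 = 6.974 rad/s
x(θ) = r cosθ + √(L² − r² sin²θ); with ω constant, a = ω²·d²x/dθ².
d²x/dθ² = −r cosθ − r²(cos2θ)/√u − r⁴ sin²2θ/(4u^{3/2}),  u = L² − r² sin²θ = 0.0280066 m².
Substituting r = 0.0496 m, L = 0.172 m, θ = 126.8°: d²x/dθ² = +0.033565 m.
a = ω²·d²x/dθ² = (6.974)²·(+0.033565) = +1.6326 m/s²;  |a| = 1.6326 m/s².

1.63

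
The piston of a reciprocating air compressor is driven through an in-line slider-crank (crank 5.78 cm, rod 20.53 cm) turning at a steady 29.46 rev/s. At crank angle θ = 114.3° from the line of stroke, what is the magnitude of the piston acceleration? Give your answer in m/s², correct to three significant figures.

ω = 2π·29.5 = 185.1 rad/s
x(θ) = r cosθ + √(L² − r² sin²θ); with ω constant, a = ω²·d²x/dθ².
d²x/dθ² = −r cosθ − r²(cos2θ)/√u − r⁴ sin²2θ/(4u^{3/2}),  u = L² − r² sin²θ = 0.039373 m².
Substituting r = 0.0578 m, L = 0.2053 m, θ = 114.3°: d²x/dθ² = +0.034719 m.
a = ω²·d²x/dθ² = (185.1)²·(+0.034719) = +1189.6 m/s²;  |a| = 1189.6 m/s².

1190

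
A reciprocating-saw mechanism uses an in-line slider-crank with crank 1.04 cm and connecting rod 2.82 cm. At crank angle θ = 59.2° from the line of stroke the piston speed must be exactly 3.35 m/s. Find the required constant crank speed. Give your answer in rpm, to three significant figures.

2990

For an in-line slider-crank, |v_piston| = rω|sinθ|·[1 + r cosθ/√(L² − r² sin²θ)].
With r = 0.0104 m, L = 0.0282 m, θ = 59.2°: the bracketed kinematic factor |dx/dθ| = 0.010712 m.
ω = v/|dx/dθ| = 3.35/0.010712 = 312.74 rad/s.
N = 60ω/(2π) = 2986.5 rpm.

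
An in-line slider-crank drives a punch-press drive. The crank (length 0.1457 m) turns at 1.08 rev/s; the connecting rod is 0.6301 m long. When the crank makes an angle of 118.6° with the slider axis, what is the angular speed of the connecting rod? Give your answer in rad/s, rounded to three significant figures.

ω = 6.786 rad/s (converted from 1.08 rev/s).
The rod makes angle φ with the slider axis where L sinφ = r sinθ; differentiating, L cosφ·φ̇ = r ω cosθ.
L cosφ = √(L² − r² sin²θ) = 0.61698 m.
|ω_rod| = r ω |cosθ| / √(L² − r² sin²θ) = 0.1457·6.786·0.47869/0.61698 = 0.7671 rad/s.

0.767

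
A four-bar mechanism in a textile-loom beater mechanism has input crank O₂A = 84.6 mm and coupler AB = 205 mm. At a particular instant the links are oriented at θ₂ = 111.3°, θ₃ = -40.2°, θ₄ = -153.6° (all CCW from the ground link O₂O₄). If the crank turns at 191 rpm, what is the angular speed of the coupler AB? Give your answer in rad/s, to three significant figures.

ω₂ = 20 rad/s (from 191 rpm).
Differentiating the loop-closure r₂e^{iθ₂}+r₃e^{iθ₃}=r₁+r₄e^{iθ₄} gives r₂ω₂e^{iθ₂}+r₃ω₃e^{iθ₃}=r₄ω₄e^{iθ₄}.
Eliminating the other unknown: ω₃ = r₂ω₂ sin(θ₄−θ₂) / [r₃ sin(θ₃−θ₄)].
Numerator sine = +0.99604; denominator sine = +0.91775.
Result = 0.0846·20·(+0.99604) / (0.205·(+0.91775)) = +8.9584 rad/s; magnitude 8.9584 rad/s.

8.96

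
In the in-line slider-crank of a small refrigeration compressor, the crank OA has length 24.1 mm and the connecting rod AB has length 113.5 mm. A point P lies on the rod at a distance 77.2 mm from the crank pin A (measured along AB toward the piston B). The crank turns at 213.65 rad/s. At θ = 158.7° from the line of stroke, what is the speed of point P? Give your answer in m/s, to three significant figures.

2.23

ω = 213.7 rad/s.  Crank-pin speed |V_A| = rω = 5.149 m/s, perpendicular to OA.
Rod angle: sinφ = −(r/L) sinθ ⇒ φ = -4.424°; ω_rod = −rω cosθ/√(L²−r²sin²θ) = +42.393 rad/s.
V_P = V_A + ω_rod × AP, with AP = 0.0772 m along the rod.
Components: V_Px = −rω sinθ − a·ω_rod·sinφ = -1.6179 m/s;  V_Py = rω cosθ + a·ω_rod·cosφ = -1.5343 m/s.
|V_P| = √(V_Px² + V_Py²) = 2.2297 m/s.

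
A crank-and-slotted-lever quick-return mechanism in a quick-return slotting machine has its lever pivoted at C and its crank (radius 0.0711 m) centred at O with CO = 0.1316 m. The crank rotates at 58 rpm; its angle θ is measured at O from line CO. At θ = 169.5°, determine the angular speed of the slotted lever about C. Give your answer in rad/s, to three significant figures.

6.34

ω = 6.074 rad/s (from 58 rpm).
Crank pin A relative to C: A = (d + r cosθ, r sinθ); lever angle φ = atan2(r sinθ, d + r cosθ).
Differentiating tanφ: φ̇ = rω(d cosθ + r)/(d² + r² + 2dr cosθ).
d² + r² + 2dr cosθ = |CA|² = 0.00397361 m²;  d cosθ + r = -0.058296 m.
|ω_lever| = |0.0711·6.074·-0.058296| / 0.00397361 = 6.3355 rad/s.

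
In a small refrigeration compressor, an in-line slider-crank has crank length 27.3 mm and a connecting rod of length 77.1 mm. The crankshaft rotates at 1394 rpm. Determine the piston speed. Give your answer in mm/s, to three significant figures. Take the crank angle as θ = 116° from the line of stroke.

3000

ω = 2π·1394/60 = 146 rad/s
For an in-line slider-crank, x = r cosθ + √(L² − r² sin²θ), so v = −rω sinθ·[1 + r cosθ/√(L² − r² sin²θ)].
With r = 0.0273 m, L = 0.0771 m, θ = 116°: √(L² − r² sin²θ) = 0.073091 m.
v = −0.0273·146·0.89879·[1 + 0.0273·-0.43837/0.073091] = -2.9954 m/s.
|v| = 2.9954 m/s = 2995.4 mm/s.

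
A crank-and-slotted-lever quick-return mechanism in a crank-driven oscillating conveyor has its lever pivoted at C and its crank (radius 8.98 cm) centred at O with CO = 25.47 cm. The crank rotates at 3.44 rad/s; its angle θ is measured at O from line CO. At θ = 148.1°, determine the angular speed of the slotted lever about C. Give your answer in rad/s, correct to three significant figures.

1.15

ω = 3.44 rad/s
Crank pin A relative to C: A = (d + r cosθ, r sinθ); lever angle φ = atan2(r sinθ, d + r cosθ).
Differentiating tanφ: φ̇ = rω(d cosθ + r)/(d² + r² + 2dr cosθ).
d² + r² + 2dr cosθ = |CA|² = 0.0341007 m²;  d cosθ + r = -0.12643 m.
|ω_lever| = |0.0898·3.44·-0.12643| / 0.0341007 = 1.1453 rad/s.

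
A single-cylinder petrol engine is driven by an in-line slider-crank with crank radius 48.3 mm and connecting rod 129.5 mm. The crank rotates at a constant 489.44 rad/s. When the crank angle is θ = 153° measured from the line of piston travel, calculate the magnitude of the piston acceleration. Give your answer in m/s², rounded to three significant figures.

7630

ω = 489.4 rad/s
x(θ) = r cosθ + √(L² − r² sin²θ); with ω constant, a = ω²·d²x/dθ².
d²x/dθ² = −r cosθ − r²(cos2θ)/√u − r⁴ sin²2θ/(4u^{3/2}),  u = L² − r² sin²θ = 0.0162894 m².
Substituting r = 0.0483 m, L = 0.1295 m, θ = 153°: d²x/dθ² = +0.031863 m.
a = ω²·d²x/dθ² = (489.4)²·(+0.031863) = +7632.9 m/s²;  |a| = 7632.9 m/s².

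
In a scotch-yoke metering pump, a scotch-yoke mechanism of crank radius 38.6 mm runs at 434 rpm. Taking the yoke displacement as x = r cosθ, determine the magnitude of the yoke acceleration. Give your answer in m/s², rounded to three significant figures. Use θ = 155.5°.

72.6

ω = 45.45 rad/s (from 434 rpm).
x = r cosθ ⇒ ẍ = −rω² cosθ (ω constant).
|a| = rω²|cosθ| = 0.0386·(45.45)²·|cos 155.5°| = 72.552 m/s².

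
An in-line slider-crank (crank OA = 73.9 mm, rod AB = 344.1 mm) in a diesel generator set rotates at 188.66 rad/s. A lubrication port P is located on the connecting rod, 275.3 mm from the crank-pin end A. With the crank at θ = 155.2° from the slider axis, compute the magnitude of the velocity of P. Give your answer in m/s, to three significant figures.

5.54

ω = 188.7 rad/s.  Crank-pin speed |V_A| = rω = 13.942 m/s, perpendicular to OA.
Rod angle: sinφ = −(r/L) sinθ ⇒ φ = -5.168°; ω_rod = −rω cosθ/√(L²−r²sin²θ) = +36.931 rad/s.
V_P = V_A + ω_rod × AP, with AP = 0.2753 m along the rod.
Components: V_Px = −rω sinθ − a·ω_rod·sinφ = -4.9321 m/s;  V_Py = rω cosθ + a·ω_rod·cosφ = -2.5305 m/s.
|V_P| = √(V_Px² + V_Py²) = 5.5434 m/s.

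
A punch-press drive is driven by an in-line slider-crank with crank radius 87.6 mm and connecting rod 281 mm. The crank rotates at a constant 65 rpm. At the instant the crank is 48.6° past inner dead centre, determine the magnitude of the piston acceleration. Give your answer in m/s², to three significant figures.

ω = 2π·65/60 = 6.807 rad/s
x(θ) = r cosθ + √(L² − r² sin²θ); with ω constant, a = ω²·d²x/dθ².
d²x/dθ² = −r cosθ − r²(cos2θ)/√u − r⁴ sin²2θ/(4u^{3/2}),  u = L² − r² sin²θ = 0.0746432 m².
Substituting r = 0.0876 m, L = 0.281 m, θ = 48.6°: d²x/dθ² = -0.055121 m.
a = ω²·d²x/dθ² = (6.807)²·(-0.055121) = -2.5539 m/s²;  |a| = 2.5539 m/s².

2.55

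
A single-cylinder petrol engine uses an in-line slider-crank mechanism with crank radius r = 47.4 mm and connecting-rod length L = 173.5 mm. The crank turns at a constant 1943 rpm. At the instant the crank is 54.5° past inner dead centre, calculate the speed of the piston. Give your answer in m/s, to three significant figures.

ω = 2π·1943/60 = 203.5 rad/s
For an in-line slider-crank, x = r cosθ + √(L² − r² sin²θ), so v = −rω sinθ·[1 + r cosθ/√(L² − r² sin²θ)].
With r = 0.0474 m, L = 0.1735 m, θ = 54.5°: √(L² − r² sin²θ) = 0.16915 m.
v = −0.0474·203.5·0.81412·[1 + 0.0474·0.58070/0.16915] = -9.1294 m/s.
|v| = 9.1294 m/s.

9.13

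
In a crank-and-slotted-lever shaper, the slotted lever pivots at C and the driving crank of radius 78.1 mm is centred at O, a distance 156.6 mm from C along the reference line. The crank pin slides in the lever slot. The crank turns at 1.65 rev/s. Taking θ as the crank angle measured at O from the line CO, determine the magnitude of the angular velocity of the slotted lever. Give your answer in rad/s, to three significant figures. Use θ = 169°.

9.26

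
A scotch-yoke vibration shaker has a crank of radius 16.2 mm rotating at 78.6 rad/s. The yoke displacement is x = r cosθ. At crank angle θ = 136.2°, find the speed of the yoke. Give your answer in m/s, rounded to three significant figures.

0.881

ω = 78.6 rad/s
x = r cosθ ⇒ ẋ = −rω sinθ.
|v| = rω|sinθ| = 0.0162·78.6·|sin 136.2°| = 0.88132 m/s.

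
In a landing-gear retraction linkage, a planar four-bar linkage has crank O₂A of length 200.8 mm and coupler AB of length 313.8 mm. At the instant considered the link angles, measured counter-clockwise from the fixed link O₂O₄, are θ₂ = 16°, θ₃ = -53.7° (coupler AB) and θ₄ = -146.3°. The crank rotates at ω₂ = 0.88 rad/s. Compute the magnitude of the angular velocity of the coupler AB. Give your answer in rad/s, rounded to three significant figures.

ω₂ = 0.88 rad/s
Differentiating the loop-closure r₂e^{iθ₂}+r₃e^{iθ₃}=r₁+r₄e^{iθ₄} gives r₂ω₂e^{iθ₂}+r₃ω₃e^{iθ₃}=r₄ω₄e^{iθ₄}.
Eliminating the other unknown: ω₃ = r₂ω₂ sin(θ₄−θ₂) / [r₃ sin(θ₃−θ₄)].
Numerator sine = -0.30403; denominator sine = +0.99897.
Result = 0.2008·0.88·(-0.30403) / (0.3138·(+0.99897)) = -0.17138 rad/s; magnitude 0.17138 rad/s.

0.171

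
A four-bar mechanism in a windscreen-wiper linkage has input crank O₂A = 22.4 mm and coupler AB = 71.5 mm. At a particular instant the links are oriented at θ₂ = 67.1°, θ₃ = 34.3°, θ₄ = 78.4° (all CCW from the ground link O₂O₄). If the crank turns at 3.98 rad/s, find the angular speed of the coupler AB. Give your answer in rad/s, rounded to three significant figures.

0.351

ω₂ = 3.98 rad/s
Differentiating the loop-closure r₂e^{iθ₂}+r₃e^{iθ₃}=r₁+r₄e^{iθ₄} gives r₂ω₂e^{iθ₂}+r₃ω₃e^{iθ₃}=r₄ω₄e^{iθ₄}.
Eliminating the other unknown: ω₃ = r₂ω₂ sin(θ₄−θ₂) / [r₃ sin(θ₃−θ₄)].
Numerator sine = +0.19595; denominator sine = -0.69591.
Result = 0.0224·3.98·(+0.19595) / (0.0715·(-0.69591)) = -0.35108 rad/s; magnitude 0.35108 rad/s.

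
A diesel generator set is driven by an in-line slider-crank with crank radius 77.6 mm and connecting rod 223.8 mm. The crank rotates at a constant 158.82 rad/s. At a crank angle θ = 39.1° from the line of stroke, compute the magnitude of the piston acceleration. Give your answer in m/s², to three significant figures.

ω = 158.8 rad/s
x(θ) = r cosθ + √(L² − r² sin²θ); with ω constant, a = ω²·d²x/dθ².
d²x/dθ² = −r cosθ − r²(cos2θ)/√u − r⁴ sin²2θ/(4u^{3/2}),  u = L² − r² sin²θ = 0.0476913 m².
Substituting r = 0.0776 m, L = 0.2238 m, θ = 39.1°: d²x/dθ² = -0.066694 m.
a = ω²·d²x/dθ² = (158.8)²·(-0.066694) = -1682.3 m/s²;  |a| = 1682.3 m/s².

1680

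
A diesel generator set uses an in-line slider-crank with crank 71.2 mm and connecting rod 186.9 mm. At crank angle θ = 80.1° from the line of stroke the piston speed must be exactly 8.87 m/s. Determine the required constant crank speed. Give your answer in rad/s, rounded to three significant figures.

118

For an in-line slider-crank, |v_piston| = rω|sinθ|·[1 + r cosθ/√(L² − r² sin²θ)].
With r = 0.0712 m, L = 0.1869 m, θ = 80.1°: the bracketed kinematic factor |dx/dθ| = 0.075096 m.
ω = v/|dx/dθ| = 8.87/0.075096 = 118.12 rad/s.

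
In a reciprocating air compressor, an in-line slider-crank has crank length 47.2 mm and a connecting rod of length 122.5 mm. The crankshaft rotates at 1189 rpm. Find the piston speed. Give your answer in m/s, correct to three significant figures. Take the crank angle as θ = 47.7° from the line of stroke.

ω = 2π·1189/60 = 124.5 rad/s
For an in-line slider-crank, x = r cosθ + √(L² − r² sin²θ), so v = −rω sinθ·[1 + r cosθ/√(L² − r² sin²θ)].
With r = 0.0472 m, L = 0.1225 m, θ = 47.7°: √(L² − r² sin²θ) = 0.11742 m.
v = −0.0472·124.5·0.73963·[1 + 0.0472·0.67301/0.11742] = -5.5227 m/s.
|v| = 5.5227 m/s.

5.52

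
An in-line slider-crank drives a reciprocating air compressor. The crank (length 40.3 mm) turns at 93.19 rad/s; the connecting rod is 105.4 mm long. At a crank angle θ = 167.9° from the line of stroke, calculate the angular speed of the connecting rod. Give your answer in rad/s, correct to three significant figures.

ω = 93.19 rad/s
The rod makes angle φ with the slider axis where L sinφ = r sinθ; differentiating, L cosφ·φ̇ = r ω cosθ.
L cosφ = √(L² − r² sin²θ) = 0.10506 m.
|ω_rod| = r ω |cosθ| / √(L² − r² sin²θ) = 0.0403·93.19·0.97778/0.10506 = 34.952 rad/s.

35.0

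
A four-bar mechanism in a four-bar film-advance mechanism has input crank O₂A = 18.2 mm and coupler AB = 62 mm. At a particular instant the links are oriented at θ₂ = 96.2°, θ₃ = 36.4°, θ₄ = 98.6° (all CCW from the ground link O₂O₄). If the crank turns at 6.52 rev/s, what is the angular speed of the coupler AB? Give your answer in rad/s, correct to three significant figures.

0.569

ω₂ = 40.97 rad/s (from 6.52 rev/s).
Differentiating the loop-closure r₂e^{iθ₂}+r₃e^{iθ₃}=r₁+r₄e^{iθ₄} gives r₂ω₂e^{iθ₂}+r₃ω₃e^{iθ₃}=r₄ω₄e^{iθ₄}.
Eliminating the other unknown: ω₃ = r₂ω₂ sin(θ₄−θ₂) / [r₃ sin(θ₃−θ₄)].
Numerator sine = +0.04188; denominator sine = -0.88458.
Result = 0.0182·40.97·(+0.04188) / (0.062·(-0.88458)) = -0.56929 rad/s; magnitude 0.56929 rad/s.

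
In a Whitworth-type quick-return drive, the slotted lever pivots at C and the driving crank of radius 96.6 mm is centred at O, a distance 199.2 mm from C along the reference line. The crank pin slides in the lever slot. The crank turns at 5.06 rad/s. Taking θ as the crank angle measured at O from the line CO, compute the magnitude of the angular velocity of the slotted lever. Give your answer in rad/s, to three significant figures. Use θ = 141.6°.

1.54

ω = 5.06 rad/s
Crank pin A relative to C: A = (d + r cosθ, r sinθ); lever angle φ = atan2(r sinθ, d + r cosθ).
Differentiating tanφ: φ̇ = rω(d cosθ + r)/(d² + r² + 2dr cosθ).
d² + r² + 2dr cosθ = |CA|² = 0.0188514 m²;  d cosθ + r = -0.059512 m.
|ω_lever| = |0.0966·5.06·-0.059512| / 0.0188514 = 1.5431 rad/s.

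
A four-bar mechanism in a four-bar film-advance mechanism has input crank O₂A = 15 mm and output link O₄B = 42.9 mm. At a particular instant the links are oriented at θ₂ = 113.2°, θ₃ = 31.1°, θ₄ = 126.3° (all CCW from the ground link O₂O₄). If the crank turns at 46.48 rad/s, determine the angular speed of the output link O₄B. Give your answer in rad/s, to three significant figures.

ω₂ = 46.48 rad/s
Differentiating the loop-closure r₂e^{iθ₂}+r₃e^{iθ₃}=r₁+r₄e^{iθ₄} gives r₂ω₂e^{iθ₂}+r₃ω₃e^{iθ₃}=r₄ω₄e^{iθ₄}.
Eliminating the other unknown: ω₄ = r₂ω₂ sin(θ₂−θ₃) / [r₄ sin(θ₄−θ₃)].
Numerator sine = +0.99051; denominator sine = +0.99588.
Result = 0.015·46.48·(+0.99051) / (0.0429·(+0.99588)) = +16.164 rad/s; magnitude 16.164 rad/s.

16.2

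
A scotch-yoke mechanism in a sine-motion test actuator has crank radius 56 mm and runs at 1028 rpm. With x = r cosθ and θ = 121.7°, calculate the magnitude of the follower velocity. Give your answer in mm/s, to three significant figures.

ω = 107.7 rad/s (from 1028 rpm).
x = r cosθ ⇒ ẋ = −rω sinθ.
|v| = rω|sinθ| = 0.056·107.7·|sin 121.7°| = 5.1291 m/s = 5129.1 mm/s.

5130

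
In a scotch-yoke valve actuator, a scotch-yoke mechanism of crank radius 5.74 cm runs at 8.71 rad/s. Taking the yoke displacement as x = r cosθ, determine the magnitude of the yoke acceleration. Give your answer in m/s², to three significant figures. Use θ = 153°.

3.88

ω = 8.71 rad/s
x = r cosθ ⇒ ẍ = −rω² cosθ (ω constant).
|a| = rω²|cosθ| = 0.0574·(8.71)²·|cos 153°| = 3.88 m/s².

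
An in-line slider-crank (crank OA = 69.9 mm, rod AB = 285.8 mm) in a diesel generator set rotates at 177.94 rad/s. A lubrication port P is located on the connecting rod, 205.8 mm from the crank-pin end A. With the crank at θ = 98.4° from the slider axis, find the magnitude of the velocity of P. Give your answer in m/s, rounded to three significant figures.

ω = 177.9 rad/s.  Crank-pin speed |V_A| = rω = 12.438 m/s, perpendicular to OA.
Rod angle: sinφ = −(r/L) sinθ ⇒ φ = -14.002°; ω_rod = −rω cosθ/√(L²−r²sin²θ) = +6.5522 rad/s.
V_P = V_A + ω_rod × AP, with AP = 0.2058 m along the rod.
Components: V_Px = −rω sinθ − a·ω_rod·sinφ = -11.978 m/s;  V_Py = rω cosθ + a·ω_rod·cosφ = -0.5086 m/s.
|V_P| = √(V_Px² + V_Py²) = 11.989 m/s.

12.0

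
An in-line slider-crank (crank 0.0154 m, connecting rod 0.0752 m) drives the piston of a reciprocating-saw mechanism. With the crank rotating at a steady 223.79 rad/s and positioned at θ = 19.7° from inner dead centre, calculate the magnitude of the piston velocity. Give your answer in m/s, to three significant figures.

ω = 223.8 rad/s
For an in-line slider-crank, x = r cosθ + √(L² − r² sin²θ), so v = −rω sinθ·[1 + r cosθ/√(L² − r² sin²θ)].
With r = 0.0154 m, L = 0.0752 m, θ = 19.7°: √(L² − r² sin²θ) = 0.075021 m.
v = −0.0154·223.8·0.33710·[1 + 0.0154·0.94147/0.075021] = -1.3863 m/s.
|v| = 1.3863 m/s.

1.39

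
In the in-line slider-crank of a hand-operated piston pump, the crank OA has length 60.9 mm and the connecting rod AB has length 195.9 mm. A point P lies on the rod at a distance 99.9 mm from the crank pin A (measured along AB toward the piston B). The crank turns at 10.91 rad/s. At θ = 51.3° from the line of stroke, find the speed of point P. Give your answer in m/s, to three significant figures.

ω = 10.91 rad/s.  Crank-pin speed |V_A| = rω = 0.66442 m/s, perpendicular to OA.
Rod angle: sinφ = −(r/L) sinθ ⇒ φ = -14.041°; ω_rod = −rω cosθ/√(L²−r²sin²θ) = -2.1859 rad/s.
V_P = V_A + ω_rod × AP, with AP = 0.0999 m along the rod.
Components: V_Px = −rω sinθ − a·ω_rod·sinφ = -0.57151 m/s;  V_Py = rω cosθ + a·ω_rod·cosφ = +0.20358 m/s.
|V_P| = √(V_Px² + V_Py²) = 0.60669 m/s.

0.607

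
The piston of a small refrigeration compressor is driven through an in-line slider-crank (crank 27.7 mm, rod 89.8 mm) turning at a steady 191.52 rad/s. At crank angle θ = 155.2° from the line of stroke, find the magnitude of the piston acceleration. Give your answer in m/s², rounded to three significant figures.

713

ω = 191.5 rad/s
x(θ) = r cosθ + √(L² − r² sin²θ); with ω constant, a = ω²·d²x/dθ².
d²x/dθ² = −r cosθ − r²(cos2θ)/√u − r⁴ sin²2θ/(4u^{3/2}),  u = L² − r² sin²θ = 0.00792904 m².
Substituting r = 0.0277 m, L = 0.0898 m, θ = 155.2°: d²x/dθ² = +0.01944 m.
a = ω²·d²x/dθ² = (191.5)²·(+0.01944) = +713.05 m/s²;  |a| = 713.05 m/s².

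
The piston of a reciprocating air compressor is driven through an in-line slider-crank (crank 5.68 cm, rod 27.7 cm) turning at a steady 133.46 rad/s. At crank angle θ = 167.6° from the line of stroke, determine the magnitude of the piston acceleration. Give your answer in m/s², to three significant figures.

799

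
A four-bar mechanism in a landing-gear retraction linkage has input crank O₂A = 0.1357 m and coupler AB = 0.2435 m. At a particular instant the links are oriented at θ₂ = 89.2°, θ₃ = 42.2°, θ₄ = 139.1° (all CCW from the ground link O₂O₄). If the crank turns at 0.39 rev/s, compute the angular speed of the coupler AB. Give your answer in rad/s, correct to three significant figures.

ω₂ = 2.45 rad/s (from 0.39 rev/s).
Differentiating the loop-closure r₂e^{iθ₂}+r₃e^{iθ₃}=r₁+r₄e^{iθ₄} gives r₂ω₂e^{iθ₂}+r₃ω₃e^{iθ₃}=r₄ω₄e^{iθ₄}.
Eliminating the other unknown: ω₃ = r₂ω₂ sin(θ₄−θ₂) / [r₃ sin(θ₃−θ₄)].
Numerator sine = +0.76492; denominator sine = -0.99276.
Result = 0.1357·2.45·(+0.76492) / (0.2435·(-0.99276)) = -1.0522 rad/s; magnitude 1.0522 rad/s.

1.05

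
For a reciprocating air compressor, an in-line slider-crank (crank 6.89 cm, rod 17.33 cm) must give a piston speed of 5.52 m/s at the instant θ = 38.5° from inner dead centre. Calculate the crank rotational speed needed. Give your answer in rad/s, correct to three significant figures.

97.4

For an in-line slider-crank, |v_piston| = rω|sinθ|·[1 + r cosθ/√(L² − r² sin²θ)].
With r = 0.0689 m, L = 0.1733 m, θ = 38.5°: the bracketed kinematic factor |dx/dθ| = 0.056665 m.
ω = v/|dx/dθ| = 5.52/0.056665 = 97.414 rad/s.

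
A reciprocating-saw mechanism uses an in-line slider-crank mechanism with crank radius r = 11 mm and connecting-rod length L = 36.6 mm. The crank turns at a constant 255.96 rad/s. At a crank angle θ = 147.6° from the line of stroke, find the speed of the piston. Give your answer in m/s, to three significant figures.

1.12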